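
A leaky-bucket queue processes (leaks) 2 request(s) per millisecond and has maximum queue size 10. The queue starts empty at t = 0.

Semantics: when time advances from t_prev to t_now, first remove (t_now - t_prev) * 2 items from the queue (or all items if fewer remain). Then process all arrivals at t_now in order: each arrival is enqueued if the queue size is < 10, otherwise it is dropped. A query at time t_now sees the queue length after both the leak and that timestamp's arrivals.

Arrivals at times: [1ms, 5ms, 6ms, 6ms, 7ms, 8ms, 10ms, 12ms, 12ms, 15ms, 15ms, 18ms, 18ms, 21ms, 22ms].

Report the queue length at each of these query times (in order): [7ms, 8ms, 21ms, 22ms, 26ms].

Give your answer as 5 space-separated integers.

Queue lengths at query times:
  query t=7ms: backlog = 1
  query t=8ms: backlog = 1
  query t=21ms: backlog = 1
  query t=22ms: backlog = 1
  query t=26ms: backlog = 0

Answer: 1 1 1 1 0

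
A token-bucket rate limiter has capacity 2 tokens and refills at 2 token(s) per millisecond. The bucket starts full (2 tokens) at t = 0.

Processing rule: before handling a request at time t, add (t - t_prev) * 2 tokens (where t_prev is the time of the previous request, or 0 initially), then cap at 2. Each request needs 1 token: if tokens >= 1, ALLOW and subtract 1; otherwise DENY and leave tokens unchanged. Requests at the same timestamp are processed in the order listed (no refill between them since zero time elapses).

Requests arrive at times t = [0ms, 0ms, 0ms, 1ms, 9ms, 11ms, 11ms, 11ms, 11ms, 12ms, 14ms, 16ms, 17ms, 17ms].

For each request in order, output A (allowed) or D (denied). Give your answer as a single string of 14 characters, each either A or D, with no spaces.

Simulating step by step:
  req#1 t=0ms: ALLOW
  req#2 t=0ms: ALLOW
  req#3 t=0ms: DENY
  req#4 t=1ms: ALLOW
  req#5 t=9ms: ALLOW
  req#6 t=11ms: ALLOW
  req#7 t=11ms: ALLOW
  req#8 t=11ms: DENY
  req#9 t=11ms: DENY
  req#10 t=12ms: ALLOW
  req#11 t=14ms: ALLOW
  req#12 t=16ms: ALLOW
  req#13 t=17ms: ALLOW
  req#14 t=17ms: ALLOW

Answer: AADAAAADDAAAAA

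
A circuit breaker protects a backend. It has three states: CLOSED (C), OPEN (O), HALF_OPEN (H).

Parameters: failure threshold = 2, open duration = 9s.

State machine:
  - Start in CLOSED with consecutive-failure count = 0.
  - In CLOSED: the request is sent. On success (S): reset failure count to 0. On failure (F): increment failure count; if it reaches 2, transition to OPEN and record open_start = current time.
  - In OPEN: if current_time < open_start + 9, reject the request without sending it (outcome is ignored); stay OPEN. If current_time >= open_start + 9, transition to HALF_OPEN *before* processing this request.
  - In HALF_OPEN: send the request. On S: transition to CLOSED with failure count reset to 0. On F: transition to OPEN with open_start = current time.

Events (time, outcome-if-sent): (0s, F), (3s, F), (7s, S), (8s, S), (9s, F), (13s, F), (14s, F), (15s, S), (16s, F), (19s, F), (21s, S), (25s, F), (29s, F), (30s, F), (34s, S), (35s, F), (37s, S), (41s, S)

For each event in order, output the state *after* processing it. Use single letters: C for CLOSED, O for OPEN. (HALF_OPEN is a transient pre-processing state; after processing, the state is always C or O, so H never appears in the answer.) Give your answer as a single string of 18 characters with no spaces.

Answer: COOOOOOOOOOOOOCCCC

Derivation:
State after each event:
  event#1 t=0s outcome=F: state=CLOSED
  event#2 t=3s outcome=F: state=OPEN
  event#3 t=7s outcome=S: state=OPEN
  event#4 t=8s outcome=S: state=OPEN
  event#5 t=9s outcome=F: state=OPEN
  event#6 t=13s outcome=F: state=OPEN
  event#7 t=14s outcome=F: state=OPEN
  event#8 t=15s outcome=S: state=OPEN
  event#9 t=16s outcome=F: state=OPEN
  event#10 t=19s outcome=F: state=OPEN
  event#11 t=21s outcome=S: state=OPEN
  event#12 t=25s outcome=F: state=OPEN
  event#13 t=29s outcome=F: state=OPEN
  event#14 t=30s outcome=F: state=OPEN
  event#15 t=34s outcome=S: state=CLOSED
  event#16 t=35s outcome=F: state=CLOSED
  event#17 t=37s outcome=S: state=CLOSED
  event#18 t=41s outcome=S: state=CLOSED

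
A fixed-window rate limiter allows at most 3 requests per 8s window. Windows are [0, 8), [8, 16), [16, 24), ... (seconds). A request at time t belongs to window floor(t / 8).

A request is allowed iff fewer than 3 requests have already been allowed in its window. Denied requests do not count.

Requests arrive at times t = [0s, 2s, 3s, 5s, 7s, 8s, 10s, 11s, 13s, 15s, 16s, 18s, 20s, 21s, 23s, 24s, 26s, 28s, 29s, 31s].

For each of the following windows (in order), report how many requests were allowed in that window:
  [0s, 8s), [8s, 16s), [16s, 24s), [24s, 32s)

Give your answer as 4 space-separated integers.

Processing requests:
  req#1 t=0s (window 0): ALLOW
  req#2 t=2s (window 0): ALLOW
  req#3 t=3s (window 0): ALLOW
  req#4 t=5s (window 0): DENY
  req#5 t=7s (window 0): DENY
  req#6 t=8s (window 1): ALLOW
  req#7 t=10s (window 1): ALLOW
  req#8 t=11s (window 1): ALLOW
  req#9 t=13s (window 1): DENY
  req#10 t=15s (window 1): DENY
  req#11 t=16s (window 2): ALLOW
  req#12 t=18s (window 2): ALLOW
  req#13 t=20s (window 2): ALLOW
  req#14 t=21s (window 2): DENY
  req#15 t=23s (window 2): DENY
  req#16 t=24s (window 3): ALLOW
  req#17 t=26s (window 3): ALLOW
  req#18 t=28s (window 3): ALLOW
  req#19 t=29s (window 3): DENY
  req#20 t=31s (window 3): DENY

Allowed counts by window: 3 3 3 3

Answer: 3 3 3 3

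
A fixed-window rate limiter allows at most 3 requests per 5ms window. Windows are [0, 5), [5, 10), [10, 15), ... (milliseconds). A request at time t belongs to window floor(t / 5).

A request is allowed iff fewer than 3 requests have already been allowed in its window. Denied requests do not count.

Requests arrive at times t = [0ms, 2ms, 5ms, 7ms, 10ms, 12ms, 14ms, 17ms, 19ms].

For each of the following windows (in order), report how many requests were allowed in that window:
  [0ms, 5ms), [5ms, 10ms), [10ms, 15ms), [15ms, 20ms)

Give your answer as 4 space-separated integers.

Answer: 2 2 3 2

Derivation:
Processing requests:
  req#1 t=0ms (window 0): ALLOW
  req#2 t=2ms (window 0): ALLOW
  req#3 t=5ms (window 1): ALLOW
  req#4 t=7ms (window 1): ALLOW
  req#5 t=10ms (window 2): ALLOW
  req#6 t=12ms (window 2): ALLOW
  req#7 t=14ms (window 2): ALLOW
  req#8 t=17ms (window 3): ALLOW
  req#9 t=19ms (window 3): ALLOW

Allowed counts by window: 2 2 3 2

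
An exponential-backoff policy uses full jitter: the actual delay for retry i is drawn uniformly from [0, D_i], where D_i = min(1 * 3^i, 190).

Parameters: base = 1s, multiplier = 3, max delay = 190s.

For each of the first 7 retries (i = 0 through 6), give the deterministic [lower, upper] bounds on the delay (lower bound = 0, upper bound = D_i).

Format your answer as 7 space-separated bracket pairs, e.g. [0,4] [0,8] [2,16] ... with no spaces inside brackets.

Answer: [0,1] [0,3] [0,9] [0,27] [0,81] [0,190] [0,190]

Derivation:
Computing bounds per retry:
  i=0: D_i=min(1*3^0,190)=1, bounds=[0,1]
  i=1: D_i=min(1*3^1,190)=3, bounds=[0,3]
  i=2: D_i=min(1*3^2,190)=9, bounds=[0,9]
  i=3: D_i=min(1*3^3,190)=27, bounds=[0,27]
  i=4: D_i=min(1*3^4,190)=81, bounds=[0,81]
  i=5: D_i=min(1*3^5,190)=190, bounds=[0,190]
  i=6: D_i=min(1*3^6,190)=190, bounds=[0,190]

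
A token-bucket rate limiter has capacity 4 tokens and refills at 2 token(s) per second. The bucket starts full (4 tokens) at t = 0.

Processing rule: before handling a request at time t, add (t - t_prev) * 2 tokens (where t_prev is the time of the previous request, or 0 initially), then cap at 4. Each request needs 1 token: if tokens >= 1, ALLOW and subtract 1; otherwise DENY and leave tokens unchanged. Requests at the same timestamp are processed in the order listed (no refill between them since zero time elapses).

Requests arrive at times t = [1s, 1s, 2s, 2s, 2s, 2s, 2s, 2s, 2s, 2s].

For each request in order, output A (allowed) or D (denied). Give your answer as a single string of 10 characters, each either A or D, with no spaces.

Simulating step by step:
  req#1 t=1s: ALLOW
  req#2 t=1s: ALLOW
  req#3 t=2s: ALLOW
  req#4 t=2s: ALLOW
  req#5 t=2s: ALLOW
  req#6 t=2s: ALLOW
  req#7 t=2s: DENY
  req#8 t=2s: DENY
  req#9 t=2s: DENY
  req#10 t=2s: DENY

Answer: AAAAAADDDD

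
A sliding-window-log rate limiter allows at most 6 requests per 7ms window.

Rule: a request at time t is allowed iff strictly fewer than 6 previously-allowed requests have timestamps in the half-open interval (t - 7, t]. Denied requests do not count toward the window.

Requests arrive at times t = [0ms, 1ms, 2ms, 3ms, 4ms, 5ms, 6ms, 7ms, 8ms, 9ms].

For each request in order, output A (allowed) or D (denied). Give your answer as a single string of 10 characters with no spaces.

Answer: AAAAAADAAA

Derivation:
Tracking allowed requests in the window:
  req#1 t=0ms: ALLOW
  req#2 t=1ms: ALLOW
  req#3 t=2ms: ALLOW
  req#4 t=3ms: ALLOW
  req#5 t=4ms: ALLOW
  req#6 t=5ms: ALLOW
  req#7 t=6ms: DENY
  req#8 t=7ms: ALLOW
  req#9 t=8ms: ALLOW
  req#10 t=9ms: ALLOW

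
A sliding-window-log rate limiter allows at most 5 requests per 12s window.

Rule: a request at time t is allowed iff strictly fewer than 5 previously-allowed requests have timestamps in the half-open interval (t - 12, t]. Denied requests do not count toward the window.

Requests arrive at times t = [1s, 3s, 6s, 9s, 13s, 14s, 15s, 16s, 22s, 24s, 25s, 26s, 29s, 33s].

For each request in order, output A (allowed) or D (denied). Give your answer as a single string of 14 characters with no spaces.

Answer: AAAAAAADAAAAAD

Derivation:
Tracking allowed requests in the window:
  req#1 t=1s: ALLOW
  req#2 t=3s: ALLOW
  req#3 t=6s: ALLOW
  req#4 t=9s: ALLOW
  req#5 t=13s: ALLOW
  req#6 t=14s: ALLOW
  req#7 t=15s: ALLOW
  req#8 t=16s: DENY
  req#9 t=22s: ALLOW
  req#10 t=24s: ALLOW
  req#11 t=25s: ALLOW
  req#12 t=26s: ALLOW
  req#13 t=29s: ALLOW
  req#14 t=33s: DENY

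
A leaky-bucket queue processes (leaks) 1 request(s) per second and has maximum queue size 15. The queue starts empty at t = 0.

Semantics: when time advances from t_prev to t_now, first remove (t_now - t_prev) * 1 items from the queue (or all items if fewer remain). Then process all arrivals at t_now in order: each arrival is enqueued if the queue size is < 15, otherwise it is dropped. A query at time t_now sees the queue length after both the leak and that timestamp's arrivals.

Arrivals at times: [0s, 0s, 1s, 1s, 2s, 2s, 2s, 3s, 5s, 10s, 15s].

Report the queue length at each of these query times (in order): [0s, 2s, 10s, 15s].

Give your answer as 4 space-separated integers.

Answer: 2 5 1 1

Derivation:
Queue lengths at query times:
  query t=0s: backlog = 2
  query t=2s: backlog = 5
  query t=10s: backlog = 1
  query t=15s: backlog = 1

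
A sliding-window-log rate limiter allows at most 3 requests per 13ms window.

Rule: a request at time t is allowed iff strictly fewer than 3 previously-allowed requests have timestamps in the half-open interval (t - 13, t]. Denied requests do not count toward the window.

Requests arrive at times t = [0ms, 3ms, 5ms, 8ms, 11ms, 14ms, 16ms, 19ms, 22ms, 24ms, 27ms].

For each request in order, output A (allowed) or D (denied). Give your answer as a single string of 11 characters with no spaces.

Answer: AAADDAAADDA

Derivation:
Tracking allowed requests in the window:
  req#1 t=0ms: ALLOW
  req#2 t=3ms: ALLOW
  req#3 t=5ms: ALLOW
  req#4 t=8ms: DENY
  req#5 t=11ms: DENY
  req#6 t=14ms: ALLOW
  req#7 t=16ms: ALLOW
  req#8 t=19ms: ALLOW
  req#9 t=22ms: DENY
  req#10 t=24ms: DENY
  req#11 t=27ms: ALLOW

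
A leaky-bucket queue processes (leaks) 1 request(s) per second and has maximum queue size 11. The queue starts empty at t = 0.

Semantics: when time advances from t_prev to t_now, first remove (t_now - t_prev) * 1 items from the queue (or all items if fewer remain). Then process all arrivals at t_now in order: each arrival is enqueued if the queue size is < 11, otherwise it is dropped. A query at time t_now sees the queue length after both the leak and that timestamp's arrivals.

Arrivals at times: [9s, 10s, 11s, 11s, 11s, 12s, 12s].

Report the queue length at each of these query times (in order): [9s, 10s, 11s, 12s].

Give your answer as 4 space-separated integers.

Queue lengths at query times:
  query t=9s: backlog = 1
  query t=10s: backlog = 1
  query t=11s: backlog = 3
  query t=12s: backlog = 4

Answer: 1 1 3 4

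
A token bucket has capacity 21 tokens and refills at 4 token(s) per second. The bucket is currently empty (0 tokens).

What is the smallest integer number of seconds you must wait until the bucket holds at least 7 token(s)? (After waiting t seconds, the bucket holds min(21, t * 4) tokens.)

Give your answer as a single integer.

Answer: 2

Derivation:
Need t * 4 >= 7, so t >= 7/4.
Smallest integer t = ceil(7/4) = 2.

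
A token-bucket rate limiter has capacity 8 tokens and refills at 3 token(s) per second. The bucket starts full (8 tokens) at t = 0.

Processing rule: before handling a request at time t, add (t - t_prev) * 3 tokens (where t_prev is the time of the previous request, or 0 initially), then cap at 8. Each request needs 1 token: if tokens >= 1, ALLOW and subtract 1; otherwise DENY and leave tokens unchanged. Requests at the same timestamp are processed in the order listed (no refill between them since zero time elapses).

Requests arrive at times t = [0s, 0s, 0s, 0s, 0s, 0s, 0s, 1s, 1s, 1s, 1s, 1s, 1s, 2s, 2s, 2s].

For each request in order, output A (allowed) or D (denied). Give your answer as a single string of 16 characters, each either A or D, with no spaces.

Answer: AAAAAAAAAAADDAAA

Derivation:
Simulating step by step:
  req#1 t=0s: ALLOW
  req#2 t=0s: ALLOW
  req#3 t=0s: ALLOW
  req#4 t=0s: ALLOW
  req#5 t=0s: ALLOW
  req#6 t=0s: ALLOW
  req#7 t=0s: ALLOW
  req#8 t=1s: ALLOW
  req#9 t=1s: ALLOW
  req#10 t=1s: ALLOW
  req#11 t=1s: ALLOW
  req#12 t=1s: DENY
  req#13 t=1s: DENY
  req#14 t=2s: ALLOW
  req#15 t=2s: ALLOW
  req#16 t=2s: ALLOW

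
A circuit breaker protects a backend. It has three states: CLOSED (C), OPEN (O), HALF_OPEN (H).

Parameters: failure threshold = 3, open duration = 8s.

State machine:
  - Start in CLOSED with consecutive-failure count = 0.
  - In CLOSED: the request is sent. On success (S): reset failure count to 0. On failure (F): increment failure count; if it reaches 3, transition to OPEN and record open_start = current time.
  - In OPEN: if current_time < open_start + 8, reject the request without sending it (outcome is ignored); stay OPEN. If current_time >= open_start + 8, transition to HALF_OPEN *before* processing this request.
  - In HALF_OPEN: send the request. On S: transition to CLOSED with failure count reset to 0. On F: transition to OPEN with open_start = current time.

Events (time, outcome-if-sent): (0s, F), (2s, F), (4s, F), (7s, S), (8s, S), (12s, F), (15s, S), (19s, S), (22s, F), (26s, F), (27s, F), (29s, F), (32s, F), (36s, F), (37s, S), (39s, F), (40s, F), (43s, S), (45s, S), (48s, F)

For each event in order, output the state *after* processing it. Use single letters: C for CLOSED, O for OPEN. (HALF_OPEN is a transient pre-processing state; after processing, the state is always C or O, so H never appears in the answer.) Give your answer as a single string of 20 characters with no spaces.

Answer: CCOOOOOOOOOOOOOOOOOO

Derivation:
State after each event:
  event#1 t=0s outcome=F: state=CLOSED
  event#2 t=2s outcome=F: state=CLOSED
  event#3 t=4s outcome=F: state=OPEN
  event#4 t=7s outcome=S: state=OPEN
  event#5 t=8s outcome=S: state=OPEN
  event#6 t=12s outcome=F: state=OPEN
  event#7 t=15s outcome=S: state=OPEN
  event#8 t=19s outcome=S: state=OPEN
  event#9 t=22s outcome=F: state=OPEN
  event#10 t=26s outcome=F: state=OPEN
  event#11 t=27s outcome=F: state=OPEN
  event#12 t=29s outcome=F: state=OPEN
  event#13 t=32s outcome=F: state=OPEN
  event#14 t=36s outcome=F: state=OPEN
  event#15 t=37s outcome=S: state=OPEN
  event#16 t=39s outcome=F: state=OPEN
  event#17 t=40s outcome=F: state=OPEN
  event#18 t=43s outcome=S: state=OPEN
  event#19 t=45s outcome=S: state=OPEN
  event#20 t=48s outcome=F: state=OPEN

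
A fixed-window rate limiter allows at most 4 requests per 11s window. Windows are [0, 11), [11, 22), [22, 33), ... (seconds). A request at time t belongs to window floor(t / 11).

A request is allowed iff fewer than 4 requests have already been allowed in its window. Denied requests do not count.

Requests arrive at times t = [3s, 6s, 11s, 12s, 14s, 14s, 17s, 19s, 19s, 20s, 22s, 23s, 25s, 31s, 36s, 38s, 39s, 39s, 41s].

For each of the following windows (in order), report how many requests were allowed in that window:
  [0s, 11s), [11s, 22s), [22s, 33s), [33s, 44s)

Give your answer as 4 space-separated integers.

Processing requests:
  req#1 t=3s (window 0): ALLOW
  req#2 t=6s (window 0): ALLOW
  req#3 t=11s (window 1): ALLOW
  req#4 t=12s (window 1): ALLOW
  req#5 t=14s (window 1): ALLOW
  req#6 t=14s (window 1): ALLOW
  req#7 t=17s (window 1): DENY
  req#8 t=19s (window 1): DENY
  req#9 t=19s (window 1): DENY
  req#10 t=20s (window 1): DENY
  req#11 t=22s (window 2): ALLOW
  req#12 t=23s (window 2): ALLOW
  req#13 t=25s (window 2): ALLOW
  req#14 t=31s (window 2): ALLOW
  req#15 t=36s (window 3): ALLOW
  req#16 t=38s (window 3): ALLOW
  req#17 t=39s (window 3): ALLOW
  req#18 t=39s (window 3): ALLOW
  req#19 t=41s (window 3): DENY

Allowed counts by window: 2 4 4 4

Answer: 2 4 4 4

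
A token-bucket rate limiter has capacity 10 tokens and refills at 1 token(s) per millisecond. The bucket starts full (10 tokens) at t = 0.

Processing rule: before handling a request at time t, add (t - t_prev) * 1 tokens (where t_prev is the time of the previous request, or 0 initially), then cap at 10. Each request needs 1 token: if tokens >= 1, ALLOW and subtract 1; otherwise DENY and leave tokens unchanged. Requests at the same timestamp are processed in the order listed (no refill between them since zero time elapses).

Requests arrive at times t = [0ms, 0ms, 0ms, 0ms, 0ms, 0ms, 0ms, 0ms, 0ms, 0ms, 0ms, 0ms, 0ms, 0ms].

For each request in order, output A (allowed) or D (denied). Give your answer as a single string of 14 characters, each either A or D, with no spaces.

Simulating step by step:
  req#1 t=0ms: ALLOW
  req#2 t=0ms: ALLOW
  req#3 t=0ms: ALLOW
  req#4 t=0ms: ALLOW
  req#5 t=0ms: ALLOW
  req#6 t=0ms: ALLOW
  req#7 t=0ms: ALLOW
  req#8 t=0ms: ALLOW
  req#9 t=0ms: ALLOW
  req#10 t=0ms: ALLOW
  req#11 t=0ms: DENY
  req#12 t=0ms: DENY
  req#13 t=0ms: DENY
  req#14 t=0ms: DENY

Answer: AAAAAAAAAADDDD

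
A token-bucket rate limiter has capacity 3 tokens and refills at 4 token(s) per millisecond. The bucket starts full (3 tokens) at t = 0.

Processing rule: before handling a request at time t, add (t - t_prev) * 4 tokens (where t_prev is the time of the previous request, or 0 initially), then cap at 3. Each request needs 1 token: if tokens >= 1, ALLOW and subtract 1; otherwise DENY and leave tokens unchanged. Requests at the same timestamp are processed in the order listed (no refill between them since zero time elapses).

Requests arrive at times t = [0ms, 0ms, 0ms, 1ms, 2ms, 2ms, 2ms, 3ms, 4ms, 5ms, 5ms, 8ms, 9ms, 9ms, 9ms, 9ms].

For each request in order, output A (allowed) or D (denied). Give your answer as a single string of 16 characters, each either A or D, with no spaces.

Simulating step by step:
  req#1 t=0ms: ALLOW
  req#2 t=0ms: ALLOW
  req#3 t=0ms: ALLOW
  req#4 t=1ms: ALLOW
  req#5 t=2ms: ALLOW
  req#6 t=2ms: ALLOW
  req#7 t=2ms: ALLOW
  req#8 t=3ms: ALLOW
  req#9 t=4ms: ALLOW
  req#10 t=5ms: ALLOW
  req#11 t=5ms: ALLOW
  req#12 t=8ms: ALLOW
  req#13 t=9ms: ALLOW
  req#14 t=9ms: ALLOW
  req#15 t=9ms: ALLOW
  req#16 t=9ms: DENY

Answer: AAAAAAAAAAAAAAAD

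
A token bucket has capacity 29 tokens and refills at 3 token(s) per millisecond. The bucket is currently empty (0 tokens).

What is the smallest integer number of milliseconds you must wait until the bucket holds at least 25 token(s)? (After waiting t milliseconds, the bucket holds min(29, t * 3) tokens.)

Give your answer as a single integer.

Need t * 3 >= 25, so t >= 25/3.
Smallest integer t = ceil(25/3) = 9.

Answer: 9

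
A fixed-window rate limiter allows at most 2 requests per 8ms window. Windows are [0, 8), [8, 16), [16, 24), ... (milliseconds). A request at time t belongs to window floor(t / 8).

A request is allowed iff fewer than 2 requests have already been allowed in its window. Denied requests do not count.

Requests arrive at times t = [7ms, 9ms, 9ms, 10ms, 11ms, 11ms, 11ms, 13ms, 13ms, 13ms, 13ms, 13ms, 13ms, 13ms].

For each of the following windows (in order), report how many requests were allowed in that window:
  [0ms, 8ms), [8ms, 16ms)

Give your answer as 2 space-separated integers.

Processing requests:
  req#1 t=7ms (window 0): ALLOW
  req#2 t=9ms (window 1): ALLOW
  req#3 t=9ms (window 1): ALLOW
  req#4 t=10ms (window 1): DENY
  req#5 t=11ms (window 1): DENY
  req#6 t=11ms (window 1): DENY
  req#7 t=11ms (window 1): DENY
  req#8 t=13ms (window 1): DENY
  req#9 t=13ms (window 1): DENY
  req#10 t=13ms (window 1): DENY
  req#11 t=13ms (window 1): DENY
  req#12 t=13ms (window 1): DENY
  req#13 t=13ms (window 1): DENY
  req#14 t=13ms (window 1): DENY

Allowed counts by window: 1 2

Answer: 1 2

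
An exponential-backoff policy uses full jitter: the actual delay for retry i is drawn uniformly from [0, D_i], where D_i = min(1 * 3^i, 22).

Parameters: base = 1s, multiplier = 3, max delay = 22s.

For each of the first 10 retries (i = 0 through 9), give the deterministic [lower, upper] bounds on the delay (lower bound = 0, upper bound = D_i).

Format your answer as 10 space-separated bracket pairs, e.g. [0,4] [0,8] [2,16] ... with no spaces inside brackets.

Computing bounds per retry:
  i=0: D_i=min(1*3^0,22)=1, bounds=[0,1]
  i=1: D_i=min(1*3^1,22)=3, bounds=[0,3]
  i=2: D_i=min(1*3^2,22)=9, bounds=[0,9]
  i=3: D_i=min(1*3^3,22)=22, bounds=[0,22]
  i=4: D_i=min(1*3^4,22)=22, bounds=[0,22]
  i=5: D_i=min(1*3^5,22)=22, bounds=[0,22]
  i=6: D_i=min(1*3^6,22)=22, bounds=[0,22]
  i=7: D_i=min(1*3^7,22)=22, bounds=[0,22]
  i=8: D_i=min(1*3^8,22)=22, bounds=[0,22]
  i=9: D_i=min(1*3^9,22)=22, bounds=[0,22]

Answer: [0,1] [0,3] [0,9] [0,22] [0,22] [0,22] [0,22] [0,22] [0,22] [0,22]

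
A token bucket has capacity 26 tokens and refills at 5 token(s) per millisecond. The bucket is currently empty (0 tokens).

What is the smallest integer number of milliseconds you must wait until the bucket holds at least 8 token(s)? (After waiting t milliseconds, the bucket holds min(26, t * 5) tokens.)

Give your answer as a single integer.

Answer: 2

Derivation:
Need t * 5 >= 8, so t >= 8/5.
Smallest integer t = ceil(8/5) = 2.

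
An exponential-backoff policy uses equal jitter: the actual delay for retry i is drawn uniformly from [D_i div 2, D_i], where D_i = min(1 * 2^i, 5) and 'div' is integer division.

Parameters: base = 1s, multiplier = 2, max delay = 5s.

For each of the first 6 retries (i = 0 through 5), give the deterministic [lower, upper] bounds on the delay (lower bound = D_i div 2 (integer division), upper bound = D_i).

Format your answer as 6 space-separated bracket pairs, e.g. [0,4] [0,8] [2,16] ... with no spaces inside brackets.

Computing bounds per retry:
  i=0: D_i=min(1*2^0,5)=1, bounds=[0,1]
  i=1: D_i=min(1*2^1,5)=2, bounds=[1,2]
  i=2: D_i=min(1*2^2,5)=4, bounds=[2,4]
  i=3: D_i=min(1*2^3,5)=5, bounds=[2,5]
  i=4: D_i=min(1*2^4,5)=5, bounds=[2,5]
  i=5: D_i=min(1*2^5,5)=5, bounds=[2,5]

Answer: [0,1] [1,2] [2,4] [2,5] [2,5] [2,5]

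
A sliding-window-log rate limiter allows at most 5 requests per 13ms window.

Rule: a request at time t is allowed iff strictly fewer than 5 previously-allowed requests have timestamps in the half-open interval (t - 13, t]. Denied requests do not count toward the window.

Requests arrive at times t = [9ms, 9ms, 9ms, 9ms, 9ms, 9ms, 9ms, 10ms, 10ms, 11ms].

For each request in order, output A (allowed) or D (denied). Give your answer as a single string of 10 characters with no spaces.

Answer: AAAAADDDDD

Derivation:
Tracking allowed requests in the window:
  req#1 t=9ms: ALLOW
  req#2 t=9ms: ALLOW
  req#3 t=9ms: ALLOW
  req#4 t=9ms: ALLOW
  req#5 t=9ms: ALLOW
  req#6 t=9ms: DENY
  req#7 t=9ms: DENY
  req#8 t=10ms: DENY
  req#9 t=10ms: DENY
  req#10 t=11ms: DENY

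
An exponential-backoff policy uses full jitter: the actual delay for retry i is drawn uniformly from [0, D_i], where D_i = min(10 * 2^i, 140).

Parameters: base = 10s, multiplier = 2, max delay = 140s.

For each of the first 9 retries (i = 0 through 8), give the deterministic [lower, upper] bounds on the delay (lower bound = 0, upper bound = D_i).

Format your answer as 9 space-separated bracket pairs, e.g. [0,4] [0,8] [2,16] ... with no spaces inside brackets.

Computing bounds per retry:
  i=0: D_i=min(10*2^0,140)=10, bounds=[0,10]
  i=1: D_i=min(10*2^1,140)=20, bounds=[0,20]
  i=2: D_i=min(10*2^2,140)=40, bounds=[0,40]
  i=3: D_i=min(10*2^3,140)=80, bounds=[0,80]
  i=4: D_i=min(10*2^4,140)=140, bounds=[0,140]
  i=5: D_i=min(10*2^5,140)=140, bounds=[0,140]
  i=6: D_i=min(10*2^6,140)=140, bounds=[0,140]
  i=7: D_i=min(10*2^7,140)=140, bounds=[0,140]
  i=8: D_i=min(10*2^8,140)=140, bounds=[0,140]

Answer: [0,10] [0,20] [0,40] [0,80] [0,140] [0,140] [0,140] [0,140] [0,140]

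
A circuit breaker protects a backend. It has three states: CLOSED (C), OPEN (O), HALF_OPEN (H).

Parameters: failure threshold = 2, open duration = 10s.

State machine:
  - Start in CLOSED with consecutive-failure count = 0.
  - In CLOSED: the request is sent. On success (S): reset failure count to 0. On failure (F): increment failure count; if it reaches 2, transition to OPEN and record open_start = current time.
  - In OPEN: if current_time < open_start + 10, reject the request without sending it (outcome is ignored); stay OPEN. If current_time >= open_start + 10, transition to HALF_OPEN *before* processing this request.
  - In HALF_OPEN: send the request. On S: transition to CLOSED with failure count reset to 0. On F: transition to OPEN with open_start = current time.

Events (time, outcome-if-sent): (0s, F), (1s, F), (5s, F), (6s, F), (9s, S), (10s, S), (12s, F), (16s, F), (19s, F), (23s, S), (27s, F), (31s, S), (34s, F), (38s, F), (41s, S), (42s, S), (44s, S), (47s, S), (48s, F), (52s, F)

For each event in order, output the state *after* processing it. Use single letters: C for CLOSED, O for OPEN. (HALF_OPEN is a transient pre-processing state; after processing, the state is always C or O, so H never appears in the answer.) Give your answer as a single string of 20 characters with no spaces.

State after each event:
  event#1 t=0s outcome=F: state=CLOSED
  event#2 t=1s outcome=F: state=OPEN
  event#3 t=5s outcome=F: state=OPEN
  event#4 t=6s outcome=F: state=OPEN
  event#5 t=9s outcome=S: state=OPEN
  event#6 t=10s outcome=S: state=OPEN
  event#7 t=12s outcome=F: state=OPEN
  event#8 t=16s outcome=F: state=OPEN
  event#9 t=19s outcome=F: state=OPEN
  event#10 t=23s outcome=S: state=CLOSED
  event#11 t=27s outcome=F: state=CLOSED
  event#12 t=31s outcome=S: state=CLOSED
  event#13 t=34s outcome=F: state=CLOSED
  event#14 t=38s outcome=F: state=OPEN
  event#15 t=41s outcome=S: state=OPEN
  event#16 t=42s outcome=S: state=OPEN
  event#17 t=44s outcome=S: state=OPEN
  event#18 t=47s outcome=S: state=OPEN
  event#19 t=48s outcome=F: state=OPEN
  event#20 t=52s outcome=F: state=OPEN

Answer: COOOOOOOOCCCCOOOOOOO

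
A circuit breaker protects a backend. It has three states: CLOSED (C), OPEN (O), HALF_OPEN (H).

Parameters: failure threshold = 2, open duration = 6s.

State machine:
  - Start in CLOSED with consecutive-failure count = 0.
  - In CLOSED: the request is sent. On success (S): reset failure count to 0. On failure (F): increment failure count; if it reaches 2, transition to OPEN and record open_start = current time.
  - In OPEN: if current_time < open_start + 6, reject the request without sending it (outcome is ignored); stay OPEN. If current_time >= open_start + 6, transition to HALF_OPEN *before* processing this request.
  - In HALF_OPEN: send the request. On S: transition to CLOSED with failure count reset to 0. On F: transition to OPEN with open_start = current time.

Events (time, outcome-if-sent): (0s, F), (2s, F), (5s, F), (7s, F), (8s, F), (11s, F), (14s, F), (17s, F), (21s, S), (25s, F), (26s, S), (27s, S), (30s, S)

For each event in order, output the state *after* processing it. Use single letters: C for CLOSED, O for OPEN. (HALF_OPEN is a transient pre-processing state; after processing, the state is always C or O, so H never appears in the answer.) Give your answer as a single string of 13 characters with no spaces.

Answer: COOOOOOOCCCCC

Derivation:
State after each event:
  event#1 t=0s outcome=F: state=CLOSED
  event#2 t=2s outcome=F: state=OPEN
  event#3 t=5s outcome=F: state=OPEN
  event#4 t=7s outcome=F: state=OPEN
  event#5 t=8s outcome=F: state=OPEN
  event#6 t=11s outcome=F: state=OPEN
  event#7 t=14s outcome=F: state=OPEN
  event#8 t=17s outcome=F: state=OPEN
  event#9 t=21s outcome=S: state=CLOSED
  event#10 t=25s outcome=F: state=CLOSED
  event#11 t=26s outcome=S: state=CLOSED
  event#12 t=27s outcome=S: state=CLOSED
  event#13 t=30s outcome=S: state=CLOSED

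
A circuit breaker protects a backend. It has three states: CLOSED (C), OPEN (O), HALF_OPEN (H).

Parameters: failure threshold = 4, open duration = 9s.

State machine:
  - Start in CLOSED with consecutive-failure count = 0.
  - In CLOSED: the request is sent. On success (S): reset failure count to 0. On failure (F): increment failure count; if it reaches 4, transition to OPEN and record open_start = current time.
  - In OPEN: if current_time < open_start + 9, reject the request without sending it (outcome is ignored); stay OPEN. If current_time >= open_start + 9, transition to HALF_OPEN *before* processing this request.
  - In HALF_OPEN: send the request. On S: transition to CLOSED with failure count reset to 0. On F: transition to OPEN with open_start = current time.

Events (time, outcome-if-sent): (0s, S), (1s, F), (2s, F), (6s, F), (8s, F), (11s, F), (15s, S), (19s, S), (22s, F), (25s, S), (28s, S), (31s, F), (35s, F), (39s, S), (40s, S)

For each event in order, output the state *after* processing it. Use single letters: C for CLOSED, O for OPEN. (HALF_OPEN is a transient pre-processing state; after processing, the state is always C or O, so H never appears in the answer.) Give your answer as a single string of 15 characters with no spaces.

Answer: CCCCOOOCCCCCCCC

Derivation:
State after each event:
  event#1 t=0s outcome=S: state=CLOSED
  event#2 t=1s outcome=F: state=CLOSED
  event#3 t=2s outcome=F: state=CLOSED
  event#4 t=6s outcome=F: state=CLOSED
  event#5 t=8s outcome=F: state=OPEN
  event#6 t=11s outcome=F: state=OPEN
  event#7 t=15s outcome=S: state=OPEN
  event#8 t=19s outcome=S: state=CLOSED
  event#9 t=22s outcome=F: state=CLOSED
  event#10 t=25s outcome=S: state=CLOSED
  event#11 t=28s outcome=S: state=CLOSED
  event#12 t=31s outcome=F: state=CLOSED
  event#13 t=35s outcome=F: state=CLOSED
  event#14 t=39s outcome=S: state=CLOSED
  event#15 t=40s outcome=S: state=CLOSED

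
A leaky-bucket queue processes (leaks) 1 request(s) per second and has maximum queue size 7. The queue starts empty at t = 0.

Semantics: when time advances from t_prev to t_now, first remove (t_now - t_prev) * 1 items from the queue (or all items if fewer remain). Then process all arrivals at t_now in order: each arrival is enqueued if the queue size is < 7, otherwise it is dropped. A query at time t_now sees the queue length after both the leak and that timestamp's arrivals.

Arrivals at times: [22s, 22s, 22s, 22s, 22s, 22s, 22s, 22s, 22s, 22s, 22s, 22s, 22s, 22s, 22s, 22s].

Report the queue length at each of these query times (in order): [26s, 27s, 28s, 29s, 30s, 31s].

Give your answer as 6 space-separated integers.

Answer: 3 2 1 0 0 0

Derivation:
Queue lengths at query times:
  query t=26s: backlog = 3
  query t=27s: backlog = 2
  query t=28s: backlog = 1
  query t=29s: backlog = 0
  query t=30s: backlog = 0
  query t=31s: backlog = 0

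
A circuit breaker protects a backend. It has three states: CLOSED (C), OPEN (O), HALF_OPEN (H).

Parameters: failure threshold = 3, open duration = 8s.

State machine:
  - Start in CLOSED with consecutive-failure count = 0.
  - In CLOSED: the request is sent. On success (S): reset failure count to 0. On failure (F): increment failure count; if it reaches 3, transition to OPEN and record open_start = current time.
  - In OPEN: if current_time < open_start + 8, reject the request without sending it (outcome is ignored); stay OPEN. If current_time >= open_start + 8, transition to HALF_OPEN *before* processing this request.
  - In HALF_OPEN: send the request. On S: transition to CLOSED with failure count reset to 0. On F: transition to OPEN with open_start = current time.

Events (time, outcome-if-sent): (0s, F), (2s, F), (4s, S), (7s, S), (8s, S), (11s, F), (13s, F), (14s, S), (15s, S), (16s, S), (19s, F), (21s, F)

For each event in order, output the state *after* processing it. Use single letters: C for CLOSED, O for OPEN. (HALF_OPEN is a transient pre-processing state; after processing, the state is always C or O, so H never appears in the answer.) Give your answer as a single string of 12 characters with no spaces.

State after each event:
  event#1 t=0s outcome=F: state=CLOSED
  event#2 t=2s outcome=F: state=CLOSED
  event#3 t=4s outcome=S: state=CLOSED
  event#4 t=7s outcome=S: state=CLOSED
  event#5 t=8s outcome=S: state=CLOSED
  event#6 t=11s outcome=F: state=CLOSED
  event#7 t=13s outcome=F: state=CLOSED
  event#8 t=14s outcome=S: state=CLOSED
  event#9 t=15s outcome=S: state=CLOSED
  event#10 t=16s outcome=S: state=CLOSED
  event#11 t=19s outcome=F: state=CLOSED
  event#12 t=21s outcome=F: state=CLOSED

Answer: CCCCCCCCCCCC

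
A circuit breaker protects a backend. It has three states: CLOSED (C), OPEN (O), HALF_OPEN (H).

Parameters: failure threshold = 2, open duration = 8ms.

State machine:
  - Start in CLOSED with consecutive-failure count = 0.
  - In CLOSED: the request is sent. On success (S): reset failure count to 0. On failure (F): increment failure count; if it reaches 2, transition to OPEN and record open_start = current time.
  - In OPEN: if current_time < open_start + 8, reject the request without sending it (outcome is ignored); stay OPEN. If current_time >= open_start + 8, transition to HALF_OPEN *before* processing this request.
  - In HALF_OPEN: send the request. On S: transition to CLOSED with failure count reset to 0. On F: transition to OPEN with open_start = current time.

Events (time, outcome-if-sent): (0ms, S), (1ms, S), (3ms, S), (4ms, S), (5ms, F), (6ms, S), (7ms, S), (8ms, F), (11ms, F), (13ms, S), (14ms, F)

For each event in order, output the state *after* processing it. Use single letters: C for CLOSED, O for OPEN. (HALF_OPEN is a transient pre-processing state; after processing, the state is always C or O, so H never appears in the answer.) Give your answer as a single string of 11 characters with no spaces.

Answer: CCCCCCCCOOO

Derivation:
State after each event:
  event#1 t=0ms outcome=S: state=CLOSED
  event#2 t=1ms outcome=S: state=CLOSED
  event#3 t=3ms outcome=S: state=CLOSED
  event#4 t=4ms outcome=S: state=CLOSED
  event#5 t=5ms outcome=F: state=CLOSED
  event#6 t=6ms outcome=S: state=CLOSED
  event#7 t=7ms outcome=S: state=CLOSED
  event#8 t=8ms outcome=F: state=CLOSED
  event#9 t=11ms outcome=F: state=OPEN
  event#10 t=13ms outcome=S: state=OPEN
  event#11 t=14ms outcome=F: state=OPEN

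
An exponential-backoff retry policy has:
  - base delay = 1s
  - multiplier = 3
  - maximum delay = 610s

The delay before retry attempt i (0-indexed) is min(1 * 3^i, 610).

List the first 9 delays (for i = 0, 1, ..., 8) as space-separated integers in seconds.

Answer: 1 3 9 27 81 243 610 610 610

Derivation:
Computing each delay:
  i=0: min(1*3^0, 610) = 1
  i=1: min(1*3^1, 610) = 3
  i=2: min(1*3^2, 610) = 9
  i=3: min(1*3^3, 610) = 27
  i=4: min(1*3^4, 610) = 81
  i=5: min(1*3^5, 610) = 243
  i=6: min(1*3^6, 610) = 610
  i=7: min(1*3^7, 610) = 610
  i=8: min(1*3^8, 610) = 610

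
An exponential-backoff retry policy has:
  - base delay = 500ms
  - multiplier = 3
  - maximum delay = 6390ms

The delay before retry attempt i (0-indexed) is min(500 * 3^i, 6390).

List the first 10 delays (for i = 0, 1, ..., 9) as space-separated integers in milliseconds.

Answer: 500 1500 4500 6390 6390 6390 6390 6390 6390 6390

Derivation:
Computing each delay:
  i=0: min(500*3^0, 6390) = 500
  i=1: min(500*3^1, 6390) = 1500
  i=2: min(500*3^2, 6390) = 4500
  i=3: min(500*3^3, 6390) = 6390
  i=4: min(500*3^4, 6390) = 6390
  i=5: min(500*3^5, 6390) = 6390
  i=6: min(500*3^6, 6390) = 6390
  i=7: min(500*3^7, 6390) = 6390
  i=8: min(500*3^8, 6390) = 6390
  i=9: min(500*3^9, 6390) = 6390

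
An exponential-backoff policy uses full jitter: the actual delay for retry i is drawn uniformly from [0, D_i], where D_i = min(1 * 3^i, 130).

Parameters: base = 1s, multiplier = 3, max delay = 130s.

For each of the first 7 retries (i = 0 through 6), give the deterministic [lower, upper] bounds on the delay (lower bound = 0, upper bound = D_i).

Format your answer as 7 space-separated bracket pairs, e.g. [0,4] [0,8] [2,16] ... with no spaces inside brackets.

Computing bounds per retry:
  i=0: D_i=min(1*3^0,130)=1, bounds=[0,1]
  i=1: D_i=min(1*3^1,130)=3, bounds=[0,3]
  i=2: D_i=min(1*3^2,130)=9, bounds=[0,9]
  i=3: D_i=min(1*3^3,130)=27, bounds=[0,27]
  i=4: D_i=min(1*3^4,130)=81, bounds=[0,81]
  i=5: D_i=min(1*3^5,130)=130, bounds=[0,130]
  i=6: D_i=min(1*3^6,130)=130, bounds=[0,130]

Answer: [0,1] [0,3] [0,9] [0,27] [0,81] [0,130] [0,130]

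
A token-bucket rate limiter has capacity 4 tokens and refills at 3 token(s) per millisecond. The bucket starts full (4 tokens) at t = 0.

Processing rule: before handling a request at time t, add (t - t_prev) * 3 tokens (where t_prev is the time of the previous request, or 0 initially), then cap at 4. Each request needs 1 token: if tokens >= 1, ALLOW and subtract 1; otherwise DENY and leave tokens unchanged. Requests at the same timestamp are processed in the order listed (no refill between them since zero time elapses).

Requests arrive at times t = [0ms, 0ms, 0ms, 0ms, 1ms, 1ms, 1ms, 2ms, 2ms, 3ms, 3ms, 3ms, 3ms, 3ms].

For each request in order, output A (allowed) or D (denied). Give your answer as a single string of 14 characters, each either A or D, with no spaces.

Answer: AAAAAAAAAAAAAD

Derivation:
Simulating step by step:
  req#1 t=0ms: ALLOW
  req#2 t=0ms: ALLOW
  req#3 t=0ms: ALLOW
  req#4 t=0ms: ALLOW
  req#5 t=1ms: ALLOW
  req#6 t=1ms: ALLOW
  req#7 t=1ms: ALLOW
  req#8 t=2ms: ALLOW
  req#9 t=2ms: ALLOW
  req#10 t=3ms: ALLOW
  req#11 t=3ms: ALLOW
  req#12 t=3ms: ALLOW
  req#13 t=3ms: ALLOW
  req#14 t=3ms: DENY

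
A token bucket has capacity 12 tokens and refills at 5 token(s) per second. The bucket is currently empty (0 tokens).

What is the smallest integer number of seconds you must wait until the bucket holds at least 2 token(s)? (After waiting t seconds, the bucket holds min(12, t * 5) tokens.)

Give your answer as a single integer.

Answer: 1

Derivation:
Need t * 5 >= 2, so t >= 2/5.
Smallest integer t = ceil(2/5) = 1.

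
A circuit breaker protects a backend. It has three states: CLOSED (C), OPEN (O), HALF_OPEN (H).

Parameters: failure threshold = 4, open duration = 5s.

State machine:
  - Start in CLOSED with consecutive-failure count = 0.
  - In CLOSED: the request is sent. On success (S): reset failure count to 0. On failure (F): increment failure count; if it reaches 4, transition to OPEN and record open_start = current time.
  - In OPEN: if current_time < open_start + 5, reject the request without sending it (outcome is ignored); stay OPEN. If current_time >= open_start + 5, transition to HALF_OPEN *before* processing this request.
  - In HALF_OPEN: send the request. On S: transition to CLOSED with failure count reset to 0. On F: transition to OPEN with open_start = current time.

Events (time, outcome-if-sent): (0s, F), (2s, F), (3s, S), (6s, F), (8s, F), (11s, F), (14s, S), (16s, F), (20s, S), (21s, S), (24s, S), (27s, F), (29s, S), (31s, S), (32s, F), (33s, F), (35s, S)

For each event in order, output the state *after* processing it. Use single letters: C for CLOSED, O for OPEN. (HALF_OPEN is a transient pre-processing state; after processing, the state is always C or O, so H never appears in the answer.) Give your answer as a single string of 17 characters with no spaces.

Answer: CCCCCCCCCCCCCCCCC

Derivation:
State after each event:
  event#1 t=0s outcome=F: state=CLOSED
  event#2 t=2s outcome=F: state=CLOSED
  event#3 t=3s outcome=S: state=CLOSED
  event#4 t=6s outcome=F: state=CLOSED
  event#5 t=8s outcome=F: state=CLOSED
  event#6 t=11s outcome=F: state=CLOSED
  event#7 t=14s outcome=S: state=CLOSED
  event#8 t=16s outcome=F: state=CLOSED
  event#9 t=20s outcome=S: state=CLOSED
  event#10 t=21s outcome=S: state=CLOSED
  event#11 t=24s outcome=S: state=CLOSED
  event#12 t=27s outcome=F: state=CLOSED
  event#13 t=29s outcome=S: state=CLOSED
  event#14 t=31s outcome=S: state=CLOSED
  event#15 t=32s outcome=F: state=CLOSED
  event#16 t=33s outcome=F: state=CLOSED
  event#17 t=35s outcome=S: state=CLOSED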